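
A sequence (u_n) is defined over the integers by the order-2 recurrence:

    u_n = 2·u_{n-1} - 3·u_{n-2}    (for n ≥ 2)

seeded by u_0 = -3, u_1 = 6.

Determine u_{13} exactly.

u_2 = 2·6 + -3·-3 = 21
u_3 = 2·21 + -3·6 = 24
u_4 = 2·24 + -3·21 = -15
u_5 = 2·-15 + -3·24 = -102
u_6 = 2·-102 + -3·-15 = -159
u_7 = 2·-159 + -3·-102 = -12
u_8 = 2·-12 + -3·-159 = 453
u_9 = 2·453 + -3·-12 = 942
u_10 = 2·942 + -3·453 = 525
u_11 = 2·525 + -3·942 = -1776
u_12 = 2·-1776 + -3·525 = -5127
u_13 = 2·-5127 + -3·-1776 = -4926

-4926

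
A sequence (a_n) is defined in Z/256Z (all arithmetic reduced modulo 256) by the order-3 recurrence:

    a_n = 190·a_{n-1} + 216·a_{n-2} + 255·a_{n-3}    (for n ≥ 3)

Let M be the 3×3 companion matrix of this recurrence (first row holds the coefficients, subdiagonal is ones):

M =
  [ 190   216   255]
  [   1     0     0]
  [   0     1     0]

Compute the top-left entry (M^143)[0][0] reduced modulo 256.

160

(M^143)[0][0] is the top entry after applying M 143 times to the unit state (1, 0, 0). Equivalently it is h_{145} for the auxiliary sequence (h_n) obeying the same recurrence with h_2 = 1 and h_i = 0 for 0 ≤ i < 2:
h_3 = 190·1 + 216·0 + 255·0 = 190
h_4 = 190·190 + 216·1 + 255·0 = 220
h_5 = 190·220 + 216·190 + 255·1 = 151
h_6 = 190·151 + 216·220 + 255·190 = 244
h_7 = 190·244 + 216·151 + 255·220 = 164
h_8 = 190·164 + 216·244 + 255·151 = 1
Continuing the recurrence:
  h_9 = 42;  h_10 = 96;  h_11 = 175;  h_12 = 184;  h_13 = 216;  h_14 = 225
  h_15 = 134;  h_16 = 116;  h_17 = 71;  h_18 = 12;  h_19 = 92;  h_20 = 33
  h_21 = 18;  h_22 = 216;  h_23 = 95;  h_24 = 176;  h_25 = 240;  h_26 = 65
  h_27 = 14;  h_28 = 76;  h_29 = 247;  h_30 = 100;  h_31 = 84;  h_32 = 193
  h_33 = 186;  h_34 = 144;  h_35 = 15;  h_36 = 232;  h_37 = 72;  h_38 = 33
  h_39 = 86;  h_40 = 100;  h_41 = 167;  h_42 = 252;  h_43 = 140;  h_44 = 225
  h_45 = 34;  h_46 = 136;  h_47 = 191;  h_48 = 96;  h_49 = 224;  h_50 = 129
  h_51 = 94;  h_52 = 188;  h_53 = 87;  h_54 = 212;  h_55 = 4;  h_56 = 129
  h_57 = 74;  h_58 = 192;  h_59 = 111;  h_60 = 24;  h_61 = 184;  h_62 = 97
  h_63 = 38;  h_64 = 84;  h_65 = 7;  h_66 = 236;  h_67 = 188;  h_68 = 161
  h_69 = 50;  h_70 = 56;  h_71 = 31;  h_72 = 16;  h_73 = 208;  h_74 = 193
  h_75 = 174;  h_76 = 44;  h_77 = 183;  h_78 = 68;  h_79 = 180;  h_80 = 65
  h_81 = 218;  h_82 = 240;  h_83 = 207;  h_84 = 72;  h_85 = 40;  h_86 = 161
  h_87 = 246;  h_88 = 68;  h_89 = 103;  h_90 = 220;  h_91 = 236;  h_92 = 97
  h_93 = 66;  h_94 = 232;  h_95 = 127;  h_96 = 192;  h_97 = 192;  h_98 = 1
  h_99 = 254;  h_100 = 156;  h_101 = 23;  h_102 = 180;  h_103 = 100;  h_104 = 1
  h_105 = 106;  h_106 = 32;  h_107 = 47;  h_108 = 120;  h_109 = 152;  h_110 = 225
  h_111 = 198;  h_112 = 52;  h_113 = 199;  h_114 = 204;  h_115 = 28;  h_116 = 33
  h_117 = 82;  h_118 = 152;  h_119 = 223;  h_120 = 112;  h_121 = 176;  h_122 = 65
  h_123 = 78;  h_124 = 12;  h_125 = 119;  h_126 = 36;  h_127 = 20;  h_128 = 193
  h_129 = 250;  h_130 = 80;  h_131 = 143;  h_132 = 168;  h_133 = 8;  h_134 = 33
  h_135 = 150;  h_136 = 36;  h_137 = 39;  h_138 = 188;  h_139 = 76;  h_140 = 225
  h_141 = 98;  h_142 = 72;  h_143 = 63
h_144 = 190·63 + 216·72 + 255·98 = 32
h_145 = 190·32 + 216·63 + 255·72 = 160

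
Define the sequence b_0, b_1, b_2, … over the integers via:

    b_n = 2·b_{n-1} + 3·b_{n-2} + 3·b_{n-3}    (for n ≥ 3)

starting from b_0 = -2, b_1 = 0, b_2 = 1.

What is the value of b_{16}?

b_3 = 2·1 + 3·0 + 3·-2 = -4
b_4 = 2·-4 + 3·1 + 3·0 = -5
b_5 = 2·-5 + 3·-4 + 3·1 = -19
b_6 = 2·-19 + 3·-5 + 3·-4 = -65
b_7 = 2·-65 + 3·-19 + 3·-5 = -202
b_8 = 2·-202 + 3·-65 + 3·-19 = -656
b_9 = 2·-656 + 3·-202 + 3·-65 = -2113
b_10 = 2·-2113 + 3·-656 + 3·-202 = -6800
b_11 = 2·-6800 + 3·-2113 + 3·-656 = -21907
b_12 = 2·-21907 + 3·-6800 + 3·-2113 = -70553
b_13 = 2·-70553 + 3·-21907 + 3·-6800 = -227227
b_14 = 2·-227227 + 3·-70553 + 3·-21907 = -731834
b_15 = 2·-731834 + 3·-227227 + 3·-70553 = -2357008
b_16 = 2·-2357008 + 3·-731834 + 3·-227227 = -7591199

-7591199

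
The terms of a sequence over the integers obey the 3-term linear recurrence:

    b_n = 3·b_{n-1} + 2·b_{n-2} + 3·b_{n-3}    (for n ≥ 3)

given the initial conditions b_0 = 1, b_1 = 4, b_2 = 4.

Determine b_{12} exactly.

b_3 = 3·4 + 2·4 + 3·1 = 23
b_4 = 3·23 + 2·4 + 3·4 = 89
b_5 = 3·89 + 2·23 + 3·4 = 325
b_6 = 3·325 + 2·89 + 3·23 = 1222
b_7 = 3·1222 + 2·325 + 3·89 = 4583
b_8 = 3·4583 + 2·1222 + 3·325 = 17168
b_9 = 3·17168 + 2·4583 + 3·1222 = 64336
b_10 = 3·64336 + 2·17168 + 3·4583 = 241093
b_11 = 3·241093 + 2·64336 + 3·17168 = 903455
b_12 = 3·903455 + 2·241093 + 3·64336 = 3385559

3385559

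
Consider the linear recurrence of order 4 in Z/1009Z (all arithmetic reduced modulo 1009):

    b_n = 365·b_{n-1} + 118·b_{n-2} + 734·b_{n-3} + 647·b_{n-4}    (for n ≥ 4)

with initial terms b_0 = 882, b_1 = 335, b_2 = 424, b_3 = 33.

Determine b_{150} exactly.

b_4 = 365·33 + 118·424 + 734·335 + 647·882 = 791
b_5 = 365·791 + 118·33 + 734·424 + 647·335 = 253
b_6 = 365·253 + 118·791 + 734·33 + 647·424 = 922
b_7 = 365·922 + 118·253 + 734·791 + 647·33 = 698
b_8 = 365·698 + 118·922 + 734·253 + 647·791 = 586
b_9 = 365·586 + 118·698 + 734·922 + 647·253 = 559
Continuing the recurrence:
  b_10 = 728;  b_11 = 594;  b_12 = 424;  b_13 = 887;  b_14 = 378;  b_15 = 809
  b_16 = 998;  b_17 = 382;  b_18 = 801;  b_19 = 185;  b_20 = 435;  b_21 = 639
  b_22 = 232;  b_23 = 730;  b_24 = 991;  b_25 = 378;  b_26 = 444;  b_27 = 831
  b_28 = 978;  b_29 = 346;  b_30 = 764;  b_31 = 148;  b_32 = 713;  b_33 = 879
  b_34 = 927;  b_35 = 716;  b_36 = 47;  b_37 = 732;  b_38 = 574;  b_39 = 562
  b_40 = 62;  b_41 = 91;  b_42 = 64;  b_43 = 269;  b_44 = 755;  b_45 = 489
  b_46 = 920;  b_47 = 716;  b_48 = 457;  b_49 = 877;  b_50 = 486;  b_51 = 945
  b_52 = 709;  b_53 = 900;  b_54 = 571;  b_55 = 539;  b_56 = 97;  b_57 = 611
  b_58 = 614;  b_59 = 758;  b_60 = 687;  b_61 = 617;  b_62 = 669;  b_63 = 984
  b_64 = 562;  b_65 = 687;  b_66 = 39;  b_67 = 251;  b_68 = 494;  b_69 = 959
  b_70 = 286;  b_71 = 930;  b_72 = 266;  b_73 = 984;  b_74 = 996;  b_75 = 221
  b_76 = 813;  b_77 = 460;  b_78 = 920;  b_79 = 738;  b_80 = 511;  b_81 = 384
  b_82 = 465;  b_83 = 75;  b_84 = 526;  b_85 = 551;  b_86 = 571;  b_87 = 733
  b_88 = 49;  b_89 = 142;  b_90 = 467;  b_91 = 209;  b_92 = 946;  b_93 = 431
  b_94 = 36;  b_95 = 620;  b_96 = 632;  b_97 = 694;  b_98 = 67;  b_99 = 717
  b_100 = 318;  b_101 = 644;  b_102 = 705;  b_103 = 439;  b_104 = 650;  b_105 = 282
  b_106 = 450;  b_107 = 109;  b_108 = 1006;  b_109 = 850;  b_110 = 986;  b_111 = 804
  b_112 = 569;  b_113 = 173;  b_114 = 251;  b_115 = 503;  b_116 = 20;  b_117 = 588
  b_118 = 910;  b_119 = 40;  b_120 = 463;  b_121 = 192;  b_122 = 220;  b_123 = 502
  b_124 = 892;  b_125 = 544;  b_126 = 361;  b_127 = 1003;  b_128 = 765;  b_129 = 476
  b_130 = 781;  b_131 = 851;  b_132 = 997;  b_133 = 552;  b_134 = 143;  b_135 = 243
  b_136 = 491;  b_137 = 19;  b_138 = 768;  b_139 = 40;  b_140 = 959;  b_141 = 462
  b_142 = 848;  b_143 = 66;  b_144 = 69;  b_145 = 814;  b_146 = 306;  b_147 = 408
  b_148 = 776
b_149 = 365·776 + 118·408 + 734·306 + 647·814 = 998
b_150 = 365·998 + 118·776 + 734·408 + 647·306 = 796

796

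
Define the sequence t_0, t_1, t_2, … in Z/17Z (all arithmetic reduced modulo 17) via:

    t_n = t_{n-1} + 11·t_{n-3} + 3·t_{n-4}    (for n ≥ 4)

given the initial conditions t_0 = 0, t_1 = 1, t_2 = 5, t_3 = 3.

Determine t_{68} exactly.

t_4 = 1·3 + 0·5 + 11·1 + 3·0 = 14
t_5 = 1·14 + 0·3 + 11·5 + 3·1 = 4
t_6 = 1·4 + 0·14 + 11·3 + 3·5 = 1
t_7 = 1·1 + 0·4 + 11·14 + 3·3 = 11
t_8 = 1·11 + 0·1 + 11·4 + 3·14 = 12
t_9 = 1·12 + 0·11 + 11·1 + 3·4 = 1
t_10 = 1·1 + 0·12 + 11·11 + 3·1 = 6
t_11 = 1·6 + 0·1 + 11·12 + 3·11 = 1
t_12 = 1·1 + 0·6 + 11·1 + 3·12 = 14
t_13 = 1·14 + 0·1 + 11·6 + 3·1 = 15
t_14 = 1·15 + 0·14 + 11·1 + 3·6 = 10
t_15 = 1·10 + 0·15 + 11·14 + 3·1 = 14
t_16 = 1·14 + 0·10 + 11·15 + 3·14 = 0
t_17 = 1·0 + 0·14 + 11·10 + 3·15 = 2
t_18 = 1·2 + 0·0 + 11·14 + 3·10 = 16
t_19 = 1·16 + 0·2 + 11·0 + 3·14 = 7
t_20 = 1·7 + 0·16 + 11·2 + 3·0 = 12
t_21 = 1·12 + 0·7 + 11·16 + 3·2 = 7
t_22 = 1·7 + 0·12 + 11·7 + 3·16 = 13
t_23 = 1·13 + 0·7 + 11·12 + 3·7 = 13
t_24 = 1·13 + 0·13 + 11·7 + 3·12 = 7
t_25 = 1·7 + 0·13 + 11·13 + 3·7 = 1
t_26 = 1·1 + 0·7 + 11·13 + 3·13 = 13
t_27 = 1·13 + 0·1 + 11·7 + 3·13 = 10
t_28 = 1·10 + 0·13 + 11·1 + 3·7 = 8
t_29 = 1·8 + 0·10 + 11·13 + 3·1 = 1
t_30 = 1·1 + 0·8 + 11·10 + 3·13 = 14
t_31 = 1·14 + 0·1 + 11·8 + 3·10 = 13
t_32 = 1·13 + 0·14 + 11·1 + 3·8 = 14
t_33 = 1·14 + 0·13 + 11·14 + 3·1 = 1
t_34 = 1·1 + 0·14 + 11·13 + 3·14 = 16
t_35 = 1·16 + 0·1 + 11·14 + 3·13 = 5
t_36 = 1·5 + 0·16 + 11·1 + 3·14 = 7
t_37 = 1·7 + 0·5 + 11·16 + 3·1 = 16
t_38 = 1·16 + 0·7 + 11·5 + 3·16 = 0
t_39 = 1·0 + 0·16 + 11·7 + 3·5 = 7
t_40 = 1·7 + 0·0 + 11·16 + 3·7 = 0
t_41 = 1·0 + 0·7 + 11·0 + 3·16 = 14
t_42 = 1·14 + 0·0 + 11·7 + 3·0 = 6
t_43 = 1·6 + 0·14 + 11·0 + 3·7 = 10
t_44 = 1·10 + 0·6 + 11·14 + 3·0 = 11
t_45 = 1·11 + 0·10 + 11·6 + 3·14 = 0
t_46 = 1·0 + 0·11 + 11·10 + 3·6 = 9
t_47 = 1·9 + 0·0 + 11·11 + 3·10 = 7
t_48 = 1·7 + 0·9 + 11·0 + 3·11 = 6
t_49 = 1·6 + 0·7 + 11·9 + 3·0 = 3
t_50 = 1·3 + 0·6 + 11·7 + 3·9 = 5
t_51 = 1·5 + 0·3 + 11·6 + 3·7 = 7
t_52 = 1·7 + 0·5 + 11·3 + 3·6 = 7
t_53 = 1·7 + 0·7 + 11·5 + 3·3 = 3
t_54 = 1·3 + 0·7 + 11·7 + 3·5 = 10
t_55 = 1·10 + 0·3 + 11·7 + 3·7 = 6
t_56 = 1·6 + 0·10 + 11·3 + 3·7 = 9
t_57 = 1·9 + 0·6 + 11·10 + 3·3 = 9
t_58 = 1·9 + 0·9 + 11·6 + 3·10 = 3
t_59 = 1·3 + 0·9 + 11·9 + 3·6 = 1
t_60 = 1·1 + 0·3 + 11·9 + 3·9 = 8
t_61 = 1·8 + 0·1 + 11·3 + 3·9 = 0
t_62 = 1·0 + 0·8 + 11·1 + 3·3 = 3
t_63 = 1·3 + 0·0 + 11·8 + 3·1 = 9
t_64 = 1·9 + 0·3 + 11·0 + 3·8 = 16
t_65 = 1·16 + 0·9 + 11·3 + 3·0 = 15
t_66 = 1·15 + 0·16 + 11·9 + 3·3 = 4
t_67 = 1·4 + 0·15 + 11·16 + 3·9 = 3
t_68 = 1·3 + 0·4 + 11·15 + 3·16 = 12

12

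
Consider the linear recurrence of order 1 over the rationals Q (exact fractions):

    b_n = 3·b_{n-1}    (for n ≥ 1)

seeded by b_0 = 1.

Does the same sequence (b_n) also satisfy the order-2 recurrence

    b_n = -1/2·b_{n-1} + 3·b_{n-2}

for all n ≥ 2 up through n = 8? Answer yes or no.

Terms b_0..b_8: 1, 3, 9, 27, 81, 243, 729, 2187, 6561
n=2: candidate gives 3/2, actual b_2 = 9 ✗

no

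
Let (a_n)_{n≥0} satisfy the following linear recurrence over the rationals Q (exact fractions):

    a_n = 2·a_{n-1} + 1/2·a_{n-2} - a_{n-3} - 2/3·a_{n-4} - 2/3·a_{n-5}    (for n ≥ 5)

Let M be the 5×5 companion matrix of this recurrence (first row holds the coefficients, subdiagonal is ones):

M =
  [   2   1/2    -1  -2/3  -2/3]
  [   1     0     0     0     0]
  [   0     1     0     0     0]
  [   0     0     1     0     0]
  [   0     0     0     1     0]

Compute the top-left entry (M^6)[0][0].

1483/24

(M^6)[0][0] is the top entry after applying M 6 times to the unit state (1, 0, 0, 0, 0). Equivalently it is h_{10} for the auxiliary sequence (h_n) obeying the same recurrence with h_4 = 1 and h_i = 0 for 0 ≤ i < 4:
h_5 = 2·1 + 1/2·0 + -1·0 + -2/3·0 + -2/3·0 = 2
h_6 = 2·2 + 1/2·1 + -1·0 + -2/3·0 + -2/3·0 = 9/2
h_7 = 2·9/2 + 1/2·2 + -1·1 + -2/3·0 + -2/3·0 = 9
h_8 = 2·9 + 1/2·9/2 + -1·2 + -2/3·1 + -2/3·0 = 211/12
h_9 = 2·211/12 + 1/2·9 + -1·9/2 + -2/3·2 + -2/3·1 = 199/6
h_10 = 2·199/6 + 1/2·211/12 + -1·9 + -2/3·9/2 + -2/3·2 = 1483/24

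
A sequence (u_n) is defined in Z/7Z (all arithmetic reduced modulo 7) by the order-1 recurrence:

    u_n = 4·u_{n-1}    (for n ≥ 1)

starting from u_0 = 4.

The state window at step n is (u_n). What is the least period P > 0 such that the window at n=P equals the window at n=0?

n=0: window = (4)
n=1: window = (2)
n=2: window = (1)
n=3: window = (4)
window at n=3 equals window at n=0 → period = 3

3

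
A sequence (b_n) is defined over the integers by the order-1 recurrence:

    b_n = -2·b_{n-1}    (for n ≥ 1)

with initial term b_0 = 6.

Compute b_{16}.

b_1 = -2·6 = -12
b_2 = -2·-12 = 24
b_3 = -2·24 = -48
b_4 = -2·-48 = 96
b_5 = -2·96 = -192
b_6 = -2·-192 = 384
b_7 = -2·384 = -768
b_8 = -2·-768 = 1536
b_9 = -2·1536 = -3072
b_10 = -2·-3072 = 6144
b_11 = -2·6144 = -12288
b_12 = -2·-12288 = 24576
b_13 = -2·24576 = -49152
b_14 = -2·-49152 = 98304
b_15 = -2·98304 = -196608
b_16 = -2·-196608 = 393216

393216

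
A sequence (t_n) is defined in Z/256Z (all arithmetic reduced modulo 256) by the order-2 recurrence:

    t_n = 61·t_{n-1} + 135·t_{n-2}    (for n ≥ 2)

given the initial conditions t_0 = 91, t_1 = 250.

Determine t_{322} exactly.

t_2 = 61·250 + 135·91 = 143
t_3 = 61·143 + 135·250 = 233
t_4 = 61·233 + 135·143 = 238
t_5 = 61·238 + 135·233 = 149
t_6 = 61·149 + 135·238 = 3
t_7 = 61·3 + 135·149 = 74
Continuing the recurrence:
  t_8 = 55;  t_9 = 33;  t_10 = 222;  t_11 = 77;  t_12 = 107;  t_13 = 26
  t_14 = 159;  t_15 = 153;  t_16 = 78;  t_17 = 69;  t_18 = 147;  t_19 = 106
  t_20 = 199;  t_21 = 81;  t_22 = 62;  t_23 = 125;  t_24 = 123;  t_25 = 58
  t_26 = 175;  t_27 = 73;  t_28 = 174;  t_29 = 245;  t_30 = 35;  t_31 = 138
  t_32 = 87;  t_33 = 129;  t_34 = 158;  t_35 = 173;  t_36 = 139;  t_37 = 90
  t_38 = 191;  t_39 = 249;  t_40 = 14;  t_41 = 165;  t_42 = 179;  t_43 = 170
  t_44 = 231;  t_45 = 177;  t_46 = 254;  t_47 = 221;  t_48 = 155;  t_49 = 122
  t_50 = 207;  t_51 = 169;  t_52 = 110;  t_53 = 85;  t_54 = 67;  t_55 = 202
  t_56 = 119;  t_57 = 225;  t_58 = 94;  t_59 = 13;  t_60 = 171;  t_61 = 154
  t_62 = 223;  t_63 = 89;  t_64 = 206;  t_65 = 5;  t_66 = 211;  t_67 = 234
  t_68 = 7;  t_69 = 17;  t_70 = 190;  t_71 = 61;  t_72 = 187;  t_73 = 186
  t_74 = 239;  t_75 = 9;  t_76 = 46;  t_77 = 181;  t_78 = 99;  t_79 = 10
  t_80 = 151;  t_81 = 65;  t_82 = 30;  t_83 = 109;  t_84 = 203;  t_85 = 218
  t_86 = 255;  t_87 = 185;  t_88 = 142;  t_89 = 101;  t_90 = 243;  t_91 = 42
  t_92 = 39;  t_93 = 113;  t_94 = 126;  t_95 = 157;  t_96 = 219;  t_97 = 250
  t_98 = 15;  t_99 = 105;  t_100 = 238;  t_101 = 21;  t_102 = 131;  t_103 = 74
  t_104 = 183;  t_105 = 161;  t_106 = 222;  t_107 = 205;  t_108 = 235;  t_109 = 26
  t_110 = 31;  t_111 = 25;  t_112 = 78;  t_113 = 197;  t_114 = 19;  t_115 = 106
  t_116 = 71;  t_117 = 209;  t_118 = 62;  t_119 = 253;  t_120 = 251;  t_121 = 58
  t_122 = 47;  t_123 = 201;  t_124 = 174;  t_125 = 117;  t_126 = 163;  t_127 = 138
  t_128 = 215;  t_129 = 1;  t_130 = 158;  t_131 = 45;  t_132 = 11;  t_133 = 90
  t_134 = 63;  t_135 = 121;  t_136 = 14;  t_137 = 37;  t_138 = 51;  t_139 = 170
  t_140 = 103;  t_141 = 49;  t_142 = 254;  t_143 = 93;  t_144 = 27;  t_145 = 122
  t_146 = 79;  t_147 = 41;  t_148 = 110;  t_149 = 213;  t_150 = 195;  t_151 = 202
  t_152 = 247;  t_153 = 97;  t_154 = 94;  t_155 = 141;  t_156 = 43;  t_157 = 154
  t_158 = 95;  t_159 = 217;  t_160 = 206;  t_161 = 133;  t_162 = 83;  t_163 = 234
  t_164 = 135;  t_165 = 145;  t_166 = 190;  t_167 = 189;  t_168 = 59;  t_169 = 186
  t_170 = 111;  t_171 = 137;  t_172 = 46;  t_173 = 53;  t_174 = 227;  t_175 = 10
  t_176 = 23;  t_177 = 193;  t_178 = 30;  t_179 = 237;  t_180 = 75;  t_181 = 218
  t_182 = 127;  t_183 = 57;  t_184 = 142;  t_185 = 229;  t_186 = 115;  t_187 = 42
  t_188 = 167;  t_189 = 241;  t_190 = 126;  t_191 = 29;  t_192 = 91;  t_193 = 250
  t_194 = 143;  t_195 = 233;  t_196 = 238;  t_197 = 149;  t_198 = 3;  t_199 = 74
  t_200 = 55;  t_201 = 33;  t_202 = 222;  t_203 = 77;  t_204 = 107;  t_205 = 26
  t_206 = 159;  t_207 = 153;  t_208 = 78;  t_209 = 69;  t_210 = 147;  t_211 = 106
  t_212 = 199;  t_213 = 81;  t_214 = 62;  t_215 = 125;  t_216 = 123;  t_217 = 58
  t_218 = 175;  t_219 = 73;  t_220 = 174;  t_221 = 245;  t_222 = 35;  t_223 = 138
  t_224 = 87;  t_225 = 129;  t_226 = 158;  t_227 = 173;  t_228 = 139;  t_229 = 90
  t_230 = 191;  t_231 = 249;  t_232 = 14;  t_233 = 165;  t_234 = 179;  t_235 = 170
  t_236 = 231;  t_237 = 177;  t_238 = 254;  t_239 = 221;  t_240 = 155;  t_241 = 122
  t_242 = 207;  t_243 = 169;  t_244 = 110;  t_245 = 85;  t_246 = 67;  t_247 = 202
  t_248 = 119;  t_249 = 225;  t_250 = 94;  t_251 = 13;  t_252 = 171;  t_253 = 154
  t_254 = 223;  t_255 = 89;  t_256 = 206;  t_257 = 5;  t_258 = 211;  t_259 = 234
  t_260 = 7;  t_261 = 17;  t_262 = 190;  t_263 = 61;  t_264 = 187;  t_265 = 186
  t_266 = 239;  t_267 = 9;  t_268 = 46;  t_269 = 181;  t_270 = 99;  t_271 = 10
  t_272 = 151;  t_273 = 65;  t_274 = 30;  t_275 = 109;  t_276 = 203;  t_277 = 218
  t_278 = 255;  t_279 = 185;  t_280 = 142;  t_281 = 101;  t_282 = 243;  t_283 = 42
  t_284 = 39;  t_285 = 113;  t_286 = 126;  t_287 = 157;  t_288 = 219;  t_289 = 250
  t_290 = 15;  t_291 = 105;  t_292 = 238;  t_293 = 21;  t_294 = 131;  t_295 = 74
  t_296 = 183;  t_297 = 161;  t_298 = 222;  t_299 = 205;  t_300 = 235;  t_301 = 26
  t_302 = 31;  t_303 = 25;  t_304 = 78;  t_305 = 197;  t_306 = 19;  t_307 = 106
  t_308 = 71;  t_309 = 209;  t_310 = 62;  t_311 = 253;  t_312 = 251;  t_313 = 58
  t_314 = 47;  t_315 = 201;  t_316 = 174;  t_317 = 117;  t_318 = 163;  t_319 = 138
  t_320 = 215
t_321 = 61·215 + 135·138 = 1
t_322 = 61·1 + 135·215 = 158

158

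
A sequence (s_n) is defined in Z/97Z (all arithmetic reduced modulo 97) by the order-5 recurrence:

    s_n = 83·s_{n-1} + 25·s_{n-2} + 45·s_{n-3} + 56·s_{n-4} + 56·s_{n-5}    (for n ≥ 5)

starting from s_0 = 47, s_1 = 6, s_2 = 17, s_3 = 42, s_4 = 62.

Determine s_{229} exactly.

57

s_5 = 83·62 + 25·42 + 45·17 + 56·6 + 56·47 = 35
s_6 = 83·35 + 25·62 + 45·42 + 56·17 + 56·6 = 67
s_7 = 83·67 + 25·35 + 45·62 + 56·42 + 56·17 = 17
s_8 = 83·17 + 25·67 + 45·35 + 56·62 + 56·42 = 9
s_9 = 83·9 + 25·17 + 45·67 + 56·35 + 56·62 = 16
s_10 = 83·16 + 25·9 + 45·17 + 56·67 + 56·35 = 76
Continuing the recurrence:
  s_11 = 80;  s_12 = 46;  s_13 = 65;  s_14 = 68;  s_15 = 33;  s_16 = 64
  s_17 = 87;  s_18 = 3;  s_19 = 96;  s_20 = 27;  s_21 = 40;  s_22 = 66
  s_23 = 45;  s_24 = 8;  s_25 = 72;  s_26 = 72;  s_27 = 93;  s_28 = 13
  s_29 = 66;  s_30 = 10;  s_31 = 83;  s_32 = 40;  s_33 = 84;  s_34 = 55
  s_35 = 93;  s_36 = 71;  s_37 = 80;  s_38 = 14;  s_39 = 95;  s_40 = 67
  s_41 = 47;  s_42 = 80;  s_43 = 56;  s_44 = 84;  s_45 = 23;  s_46 = 61
  s_47 = 59;  s_48 = 68;  s_49 = 45;  s_50 = 87;  s_51 = 84;  s_52 = 48
  s_53 = 31;  s_54 = 7;  s_55 = 94;  s_56 = 80;  s_57 = 52;  s_58 = 64
  s_59 = 57;  s_60 = 82;  s_61 = 73;  s_62 = 1;  s_63 = 55;  s_64 = 42
  s_65 = 6;  s_66 = 19;  s_67 = 60;  s_68 = 2;  s_69 = 68;  s_70 = 94
  s_71 = 48;  s_72 = 62;  s_73 = 43;  s_74 = 55;  s_75 = 86;  s_76 = 21
  s_77 = 26;  s_78 = 13;  s_79 = 94;  s_80 = 60;  s_81 = 71;  s_82 = 33
  s_83 = 14;  s_84 = 32;  s_85 = 90;  s_86 = 77;  s_87 = 6;  s_88 = 28
  s_89 = 64;  s_90 = 17;  s_91 = 92;  s_92 = 41;  s_93 = 77;  s_94 = 87
  s_95 = 23;  s_96 = 59;  s_97 = 87;  s_98 = 0;  s_99 = 29;  s_100 = 50
  s_101 = 53;  s_102 = 89;  s_103 = 73;  s_104 = 58;  s_105 = 19;  s_106 = 5
  s_107 = 59;  s_108 = 21;  s_109 = 92;  s_110 = 35;  s_111 = 34;  s_112 = 95
  s_113 = 51;  s_114 = 21;  s_115 = 2;  s_116 = 25;  s_117 = 91;  s_118 = 78
  s_119 = 7;  s_120 = 87;  s_121 = 39;  s_122 = 59;  s_123 = 94;  s_124 = 0
  s_125 = 33;  s_126 = 41;  s_127 = 89;  s_128 = 29;  s_129 = 80;  s_130 = 91
  s_131 = 96;  s_132 = 81;  s_133 = 19;  s_134 = 38;  s_135 = 92;  s_136 = 50
  s_137 = 83;  s_138 = 48;  s_139 = 69;  s_140 = 87;  s_141 = 27;  s_142 = 16
  s_143 = 54;  s_144 = 89;  s_145 = 30;  s_146 = 47;  s_147 = 63;  s_148 = 48
  s_149 = 79;  s_150 = 63;  s_151 = 4;  s_152 = 38;  s_153 = 9;  s_154 = 32
  s_155 = 1;  s_156 = 51;  s_157 = 85;  s_158 = 1;  s_159 = 46;  s_160 = 7
  s_161 = 80;  s_162 = 24;  s_163 = 52;  s_164 = 38;  s_165 = 27;  s_166 = 6
  s_167 = 58;  s_168 = 64;  s_169 = 2;  s_170 = 16;  s_171 = 82;  s_172 = 63
  s_173 = 55;  s_174 = 71;  s_175 = 71;  s_176 = 27;  s_177 = 45;  s_178 = 14
  s_179 = 8;  s_180 = 88;  s_181 = 41;  s_182 = 52;  s_183 = 57;  s_184 = 60
  s_185 = 61;  s_186 = 77;  s_187 = 36;  s_188 = 48;  s_189 = 90;  s_190 = 73
  s_191 = 16;  s_192 = 73;  s_193 = 12;  s_194 = 59;  s_195 = 80;  s_196 = 59
  s_197 = 53;  s_198 = 64;  s_199 = 4;  s_200 = 73;  s_201 = 82;  s_202 = 37
  s_203 = 89;  s_204 = 18;  s_205 = 96;  s_206 = 75;  s_207 = 1;  s_208 = 48
  s_209 = 91;  s_210 = 41;  s_211 = 66;  s_212 = 53;  s_213 = 61;  s_214 = 66
  s_215 = 54;  s_216 = 21;  s_217 = 31;  s_218 = 30;  s_219 = 66;  s_220 = 86
  s_221 = 52;  s_222 = 48;  s_223 = 77;  s_224 = 13;  s_225 = 88;  s_226 = 10
  s_227 = 42
s_228 = 83·42 + 25·10 + 45·88 + 56·13 + 56·77 = 29
s_229 = 83·29 + 25·42 + 45·10 + 56·88 + 56·13 = 57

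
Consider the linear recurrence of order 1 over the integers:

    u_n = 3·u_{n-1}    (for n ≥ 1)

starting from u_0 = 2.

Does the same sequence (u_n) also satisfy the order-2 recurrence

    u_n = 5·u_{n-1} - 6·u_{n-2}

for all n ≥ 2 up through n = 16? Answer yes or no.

yes

Terms u_0..u_16: 2, 6, 18, 54, 162, 486, 1458, 4374, 13122, 39366, 118098, 354294, 1062882, 3188646, 9565938, 28697814, 86093442
n=2: candidate gives 18, actual u_2 = 18 ✓
n=3: candidate gives 54, actual u_3 = 54 ✓
n=4: candidate gives 162, actual u_4 = 162 ✓
n=5: candidate gives 486, actual u_5 = 486 ✓
n=6: candidate gives 1458, actual u_6 = 1458 ✓
n=7: candidate gives 4374, actual u_7 = 4374 ✓
n=8: candidate gives 13122, actual u_8 = 13122 ✓
n=9: candidate gives 39366, actual u_9 = 39366 ✓
n=10: candidate gives 118098, actual u_10 = 118098 ✓
n=11: candidate gives 354294, actual u_11 = 354294 ✓
n=12: candidate gives 1062882, actual u_12 = 1062882 ✓
n=13: candidate gives 3188646, actual u_13 = 3188646 ✓
n=14: candidate gives 9565938, actual u_14 = 9565938 ✓
n=15: candidate gives 28697814, actual u_15 = 28697814 ✓
n=16: candidate gives 86093442, actual u_16 = 86093442 ✓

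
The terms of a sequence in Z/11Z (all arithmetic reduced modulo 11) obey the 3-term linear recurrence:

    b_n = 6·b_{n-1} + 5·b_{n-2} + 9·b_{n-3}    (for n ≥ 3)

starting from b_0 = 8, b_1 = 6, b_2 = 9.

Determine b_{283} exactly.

b_3 = 6·9 + 5·6 + 9·8 = 2
b_4 = 6·2 + 5·9 + 9·6 = 1
b_5 = 6·1 + 5·2 + 9·9 = 9
b_6 = 6·9 + 5·1 + 9·2 = 0
b_7 = 6·0 + 5·9 + 9·1 = 10
b_8 = 6·10 + 5·0 + 9·9 = 9
b_9 = 6·9 + 5·10 + 9·0 = 5
b_10 = 6·5 + 5·9 + 9·10 = 0
b_11 = 6·0 + 5·5 + 9·9 = 7
b_12 = 6·7 + 5·0 + 9·5 = 10
b_13 = 6·10 + 5·7 + 9·0 = 7
b_14 = 6·7 + 5·10 + 9·7 = 1
b_15 = 6·1 + 5·7 + 9·10 = 10
b_16 = 6·10 + 5·1 + 9·7 = 7
b_17 = 6·7 + 5·10 + 9·1 = 2
b_18 = 6·2 + 5·7 + 9·10 = 5
b_19 = 6·5 + 5·2 + 9·7 = 4
b_20 = 6·4 + 5·5 + 9·2 = 1
b_21 = 6·1 + 5·4 + 9·5 = 5
b_22 = 6·5 + 5·1 + 9·4 = 5
b_23 = 6·5 + 5·5 + 9·1 = 9
b_24 = 6·9 + 5·5 + 9·5 = 3
b_25 = 6·3 + 5·9 + 9·5 = 9
b_26 = 6·9 + 5·3 + 9·9 = 7
b_27 = 6·7 + 5·9 + 9·3 = 4
b_28 = 6·4 + 5·7 + 9·9 = 8
b_29 = 6·8 + 5·4 + 9·7 = 10
b_30 = 6·10 + 5·8 + 9·4 = 4
b_31 = 6·4 + 5·10 + 9·8 = 3
b_32 = 6·3 + 5·4 + 9·10 = 7
b_33 = 6·7 + 5·3 + 9·4 = 5
b_34 = 6·5 + 5·7 + 9·3 = 4
b_35 = 6·4 + 5·5 + 9·7 = 2
b_36 = 6·2 + 5·4 + 9·5 = 0
b_37 = 6·0 + 5·2 + 9·4 = 2
b_38 = 6·2 + 5·0 + 9·2 = 8
b_39 = 6·8 + 5·2 + 9·0 = 3
b_40 = 6·3 + 5·8 + 9·2 = 10
b_41 = 6·10 + 5·3 + 9·8 = 4
b_42 = 6·4 + 5·10 + 9·3 = 2
b_43 = 6·2 + 5·4 + 9·10 = 1
b_44 = 6·1 + 5·2 + 9·4 = 8
b_45 = 6·8 + 5·1 + 9·2 = 5
b_46 = 6·5 + 5·8 + 9·1 = 2
b_47 = 6·2 + 5·5 + 9·8 = 10
b_48 = 6·10 + 5·2 + 9·5 = 5
b_49 = 6·5 + 5·10 + 9·2 = 10
b_50 = 6·10 + 5·5 + 9·10 = 10
b_51 = 6·10 + 5·10 + 9·5 = 1
b_52 = 6·1 + 5·10 + 9·10 = 3
b_53 = 6·3 + 5·1 + 9·10 = 3
b_54 = 6·3 + 5·3 + 9·1 = 9
b_55 = 6·9 + 5·3 + 9·3 = 8
b_56 = 6·8 + 5·9 + 9·3 = 10
b_57 = 6·10 + 5·8 + 9·9 = 5
b_58 = 6·5 + 5·10 + 9·8 = 9
b_59 = 6·9 + 5·5 + 9·10 = 4
b_60 = 6·4 + 5·9 + 9·5 = 4
b_61 = 6·4 + 5·4 + 9·9 = 4
b_62 = 6·4 + 5·4 + 9·4 = 3
b_63 = 6·3 + 5·4 + 9·4 = 8
b_64 = 6·8 + 5·3 + 9·4 = 0
b_65 = 6·0 + 5·8 + 9·3 = 1
b_66 = 6·1 + 5·0 + 9·8 = 1
b_67 = 6·1 + 5·1 + 9·0 = 0
b_68 = 6·0 + 5·1 + 9·1 = 3
b_69 = 6·3 + 5·0 + 9·1 = 5
b_70 = 6·5 + 5·3 + 9·0 = 1
b_71 = 6·1 + 5·5 + 9·3 = 3
b_72 = 6·3 + 5·1 + 9·5 = 2
b_73 = 6·2 + 5·3 + 9·1 = 3
b_74 = 6·3 + 5·2 + 9·3 = 0
b_75 = 6·0 + 5·3 + 9·2 = 0
b_76 = 6·0 + 5·0 + 9·3 = 5
b_77 = 6·5 + 5·0 + 9·0 = 8
b_78 = 6·8 + 5·5 + 9·0 = 7
b_79 = 6·7 + 5·8 + 9·5 = 6
b_80 = 6·6 + 5·7 + 9·8 = 0
b_81 = 6·0 + 5·6 + 9·7 = 5
b_82 = 6·5 + 5·0 + 9·6 = 7
b_83 = 6·7 + 5·5 + 9·0 = 1
b_84 = 6·1 + 5·7 + 9·5 = 9
b_85 = 6·9 + 5·1 + 9·7 = 1
b_86 = 6·1 + 5·9 + 9·1 = 5
b_87 = 6·5 + 5·1 + 9·9 = 6
b_88 = 6·6 + 5·5 + 9·1 = 4
b_89 = 6·4 + 5·6 + 9·5 = 0
b_90 = 6·0 + 5·4 + 9·6 = 8
b_91 = 6·8 + 5·0 + 9·4 = 7
b_92 = 6·7 + 5·8 + 9·0 = 5
b_93 = 6·5 + 5·7 + 9·8 = 5
b_94 = 6·5 + 5·5 + 9·7 = 8
b_95 = 6·8 + 5·5 + 9·5 = 8
b_96 = 6·8 + 5·8 + 9·5 = 1
b_97 = 6·1 + 5·8 + 9·8 = 8
b_98 = 6·8 + 5·1 + 9·8 = 4
b_99 = 6·4 + 5·8 + 9·1 = 7
b_100 = 6·7 + 5·4 + 9·8 = 2
b_101 = 6·2 + 5·7 + 9·4 = 6
b_102 = 6·6 + 5·2 + 9·7 = 10
b_103 = 6·10 + 5·6 + 9·2 = 9
b_104 = 6·9 + 5·10 + 9·6 = 4
b_105 = 6·4 + 5·9 + 9·10 = 5
b_106 = 6·5 + 5·4 + 9·9 = 10
b_107 = 6·10 + 5·5 + 9·4 = 0
b_108 = 6·0 + 5·10 + 9·5 = 7
b_109 = 6·7 + 5·0 + 9·10 = 0
b_110 = 6·0 + 5·7 + 9·0 = 2
b_111 = 6·2 + 5·0 + 9·7 = 9
b_112 = 6·9 + 5·2 + 9·0 = 9
b_113 = 6·9 + 5·9 + 9·2 = 7
b_114 = 6·7 + 5·9 + 9·9 = 3
b_115 = 6·3 + 5·7 + 9·9 = 2
b_116 = 6·2 + 5·3 + 9·7 = 2
b_117 = 6·2 + 5·2 + 9·3 = 5
b_118 = 6·5 + 5·2 + 9·2 = 3
b_119 = 6·3 + 5·5 + 9·2 = 6
b_120 = 6·6 + 5·3 + 9·5 = 8
b_121 = 6·8 + 5·6 + 9·3 = 6
b_122 = 6·6 + 5·8 + 9·6 = 9
(b_120, b_121, b_122) = (8, 6, 9) = (b_0, b_1, b_2), so the sequence has period 120.
283 ≡ 43 (mod 120), hence b_283 = b_43 = 1.

1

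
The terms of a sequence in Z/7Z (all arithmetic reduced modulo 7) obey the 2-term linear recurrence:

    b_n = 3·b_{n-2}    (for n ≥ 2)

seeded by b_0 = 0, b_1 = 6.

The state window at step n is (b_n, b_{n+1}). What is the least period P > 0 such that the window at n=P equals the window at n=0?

12

n=0: window = (0, 6)
n=1: window = (6, 0)
n=2: window = (0, 4)
n=3: window = (4, 0)
n=4: window = (0, 5)
n=5: window = (5, 0)
n=6: window = (0, 1)
n=7: window = (1, 0)
n=8: window = (0, 3)
n=9: window = (3, 0)
n=10: window = (0, 2)
n=11: window = (2, 0)
n=12: window = (0, 6)
window at n=12 equals window at n=0 → period = 12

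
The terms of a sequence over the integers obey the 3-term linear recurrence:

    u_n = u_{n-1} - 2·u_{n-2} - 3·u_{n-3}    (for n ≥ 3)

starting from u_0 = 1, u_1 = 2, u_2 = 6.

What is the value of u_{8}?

u_3 = 1·6 + -2·2 + -3·1 = -1
u_4 = 1·-1 + -2·6 + -3·2 = -19
u_5 = 1·-19 + -2·-1 + -3·6 = -35
u_6 = 1·-35 + -2·-19 + -3·-1 = 6
u_7 = 1·6 + -2·-35 + -3·-19 = 133
u_8 = 1·133 + -2·6 + -3·-35 = 226

226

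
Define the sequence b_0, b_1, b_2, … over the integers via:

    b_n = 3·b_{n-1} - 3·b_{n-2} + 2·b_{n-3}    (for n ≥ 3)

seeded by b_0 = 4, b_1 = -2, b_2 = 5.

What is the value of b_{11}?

b_3 = 3·5 + -3·-2 + 2·4 = 29
b_4 = 3·29 + -3·5 + 2·-2 = 68
b_5 = 3·68 + -3·29 + 2·5 = 127
b_6 = 3·127 + -3·68 + 2·29 = 235
b_7 = 3·235 + -3·127 + 2·68 = 460
b_8 = 3·460 + -3·235 + 2·127 = 929
b_9 = 3·929 + -3·460 + 2·235 = 1877
b_10 = 3·1877 + -3·929 + 2·460 = 3764
b_11 = 3·3764 + -3·1877 + 2·929 = 7519

7519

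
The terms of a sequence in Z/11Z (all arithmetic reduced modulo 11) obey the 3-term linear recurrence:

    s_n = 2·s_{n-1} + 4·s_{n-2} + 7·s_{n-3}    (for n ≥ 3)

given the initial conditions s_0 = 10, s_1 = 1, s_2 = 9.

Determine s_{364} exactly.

2

s_3 = 2·9 + 4·1 + 7·10 = 4
s_4 = 2·4 + 4·9 + 7·1 = 7
s_5 = 2·7 + 4·4 + 7·9 = 5
s_6 = 2·5 + 4·7 + 7·4 = 0
s_7 = 2·0 + 4·5 + 7·7 = 3
s_8 = 2·3 + 4·0 + 7·5 = 8
s_9 = 2·8 + 4·3 + 7·0 = 6
s_10 = 2·6 + 4·8 + 7·3 = 10
s_11 = 2·10 + 4·6 + 7·8 = 1
s_12 = 2·1 + 4·10 + 7·6 = 7
s_13 = 2·7 + 4·1 + 7·10 = 0
s_14 = 2·0 + 4·7 + 7·1 = 2
s_15 = 2·2 + 4·0 + 7·7 = 9
s_16 = 2·9 + 4·2 + 7·0 = 4
s_17 = 2·4 + 4·9 + 7·2 = 3
s_18 = 2·3 + 4·4 + 7·9 = 8
s_19 = 2·8 + 4·3 + 7·4 = 1
s_20 = 2·1 + 4·8 + 7·3 = 0
s_21 = 2·0 + 4·1 + 7·8 = 5
s_22 = 2·5 + 4·0 + 7·1 = 6
s_23 = 2·6 + 4·5 + 7·0 = 10
s_24 = 2·10 + 4·6 + 7·5 = 2
s_25 = 2·2 + 4·10 + 7·6 = 9
s_26 = 2·9 + 4·2 + 7·10 = 8
s_27 = 2·8 + 4·9 + 7·2 = 0
s_28 = 2·0 + 4·8 + 7·9 = 7
s_29 = 2·7 + 4·0 + 7·8 = 4
s_30 = 2·4 + 4·7 + 7·0 = 3
s_31 = 2·3 + 4·4 + 7·7 = 5
s_32 = 2·5 + 4·3 + 7·4 = 6
s_33 = 2·6 + 4·5 + 7·3 = 9
s_34 = 2·9 + 4·6 + 7·5 = 0
s_35 = 2·0 + 4·9 + 7·6 = 1
s_36 = 2·1 + 4·0 + 7·9 = 10
s_37 = 2·10 + 4·1 + 7·0 = 2
s_38 = 2·2 + 4·10 + 7·1 = 7
s_39 = 2·7 + 4·2 + 7·10 = 4
s_40 = 2·4 + 4·7 + 7·2 = 6
s_41 = 2·6 + 4·4 + 7·7 = 0
s_42 = 2·0 + 4·6 + 7·4 = 8
s_43 = 2·8 + 4·0 + 7·6 = 3
s_44 = 2·3 + 4·8 + 7·0 = 5
s_45 = 2·5 + 4·3 + 7·8 = 1
s_46 = 2·1 + 4·5 + 7·3 = 10
s_47 = 2·10 + 4·1 + 7·5 = 4
s_48 = 2·4 + 4·10 + 7·1 = 0
s_49 = 2·0 + 4·4 + 7·10 = 9
s_50 = 2·9 + 4·0 + 7·4 = 2
s_51 = 2·2 + 4·9 + 7·0 = 7
s_52 = 2·7 + 4·2 + 7·9 = 8
s_53 = 2·8 + 4·7 + 7·2 = 3
s_54 = 2·3 + 4·8 + 7·7 = 10
s_55 = 2·10 + 4·3 + 7·8 = 0
s_56 = 2·0 + 4·10 + 7·3 = 6
s_57 = 2·6 + 4·0 + 7·10 = 5
s_58 = 2·5 + 4·6 + 7·0 = 1
s_59 = 2·1 + 4·5 + 7·6 = 9
s_60 = 2·9 + 4·1 + 7·5 = 2
s_61 = 2·2 + 4·9 + 7·1 = 3
s_62 = 2·3 + 4·2 + 7·9 = 0
s_63 = 2·0 + 4·3 + 7·2 = 4
s_64 = 2·4 + 4·0 + 7·3 = 7
s_65 = 2·7 + 4·4 + 7·0 = 8
s_66 = 2·8 + 4·7 + 7·4 = 6
s_67 = 2·6 + 4·8 + 7·7 = 5
s_68 = 2·5 + 4·6 + 7·8 = 2
s_69 = 2·2 + 4·5 + 7·6 = 0
s_70 = 2·0 + 4·2 + 7·5 = 10
s_71 = 2·10 + 4·0 + 7·2 = 1
s_72 = 2·1 + 4·10 + 7·0 = 9
(s_70, s_71, s_72) = (10, 1, 9) = (s_0, s_1, s_2), so the sequence has period 70.
364 ≡ 14 (mod 70), hence s_364 = s_14 = 2.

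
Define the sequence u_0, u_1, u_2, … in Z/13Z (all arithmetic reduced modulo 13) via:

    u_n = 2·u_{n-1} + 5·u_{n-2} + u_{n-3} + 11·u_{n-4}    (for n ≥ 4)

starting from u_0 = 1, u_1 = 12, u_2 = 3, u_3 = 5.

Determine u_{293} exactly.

u_4 = 2·5 + 5·3 + 1·12 + 11·1 = 9
u_5 = 2·9 + 5·5 + 1·3 + 11·12 = 9
u_6 = 2·9 + 5·9 + 1·5 + 11·3 = 10
u_7 = 2·10 + 5·9 + 1·9 + 11·5 = 12
u_8 = 2·12 + 5·10 + 1·9 + 11·9 = 0
u_9 = 2·0 + 5·12 + 1·10 + 11·9 = 0
Continuing the recurrence:
  u_10 = 5;  u_11 = 12;  u_12 = 10;  u_13 = 7;  u_14 = 1;  u_15 = 10
  u_16 = 12;  u_17 = 9;  u_18 = 8;  u_19 = 1;  u_20 = 1;  u_21 = 10
  u_22 = 10;  u_23 = 4;  u_24 = 1;  u_25 = 12;  u_26 = 0;  u_27 = 1
  u_28 = 12;  u_29 = 5;  u_30 = 6;  u_31 = 8;  u_32 = 1;  u_33 = 12
  u_34 = 12;  u_35 = 4;  u_36 = 0;  u_37 = 8;  u_38 = 9;  u_39 = 11
  u_40 = 10;  u_41 = 3;  u_42 = 10;  u_43 = 10;  u_44 = 1;  u_45 = 4
  u_46 = 3;  u_47 = 7;  u_48 = 5;  u_49 = 1;  u_50 = 2;  u_51 = 0
  u_52 = 1;  u_53 = 2;  u_54 = 5;  u_55 = 8;  u_56 = 2;  u_57 = 6
  u_58 = 7;  u_59 = 4;  u_60 = 6;  u_61 = 1;  u_62 = 9;  u_63 = 8
  u_64 = 11;  u_65 = 4;  u_66 = 1;  u_67 = 4;  u_68 = 8;  u_69 = 3
  u_70 = 9;  u_71 = 7;  u_72 = 7;  u_73 = 0;  u_74 = 11;  u_75 = 2
  u_76 = 6;  u_77 = 7;  u_78 = 11;  u_79 = 7;  u_80 = 12;  u_81 = 4
  u_82 = 1;  u_83 = 7;  u_84 = 12;  u_85 = 0;  u_86 = 0;  u_87 = 11
  u_88 = 11;  u_89 = 12;  u_90 = 12;  u_91 = 8;  u_92 = 1;  u_93 = 4
  u_94 = 10;  u_95 = 12;  u_96 = 11;  u_97 = 6;  u_98 = 7;  u_99 = 5
  u_100 = 3;  u_101 = 0;  u_102 = 6;  u_103 = 5;  u_104 = 8;  u_105 = 8
  u_106 = 10;  u_107 = 6;  u_108 = 2;  u_109 = 2;  u_110 = 0;  u_111 = 0
  u_112 = 11;  u_113 = 5;  u_114 = 0;  u_115 = 10;  u_116 = 3;  u_117 = 7
  u_118 = 0;  u_119 = 5;  u_120 = 11;  u_121 = 7;  u_122 = 9;  u_123 = 2
  u_124 = 8;  u_125 = 8;  u_126 = 1;  u_127 = 7;  u_128 = 11;  u_129 = 3
  u_130 = 1;  u_131 = 1;  u_132 = 1;  u_133 = 2;  u_134 = 8;  u_135 = 12
  u_136 = 12;  u_137 = 10;  u_138 = 11;  u_139 = 8;  u_140 = 5;  u_141 = 2
  u_142 = 2;  u_143 = 3;  u_144 = 8;  u_145 = 3;  u_146 = 6;  u_147 = 3
  u_148 = 10;  u_149 = 9;  u_150 = 7;  u_151 = 11;  u_152 = 7;  u_153 = 6
  u_154 = 5;  u_155 = 12;  u_156 = 2;  u_157 = 5;  u_158 = 9;  u_159 = 8
  u_160 = 10;  u_161 = 7;  u_162 = 2;  u_163 = 7;  u_164 = 11;  u_165 = 6
  u_166 = 5;  u_167 = 11;  u_168 = 5;  u_169 = 6;  u_170 = 12;  u_171 = 11
  u_172 = 0;  u_173 = 3;  u_174 = 6;  u_175 = 5;  u_176 = 4;  u_177 = 7
  u_178 = 1;  u_179 = 5;  u_180 = 1;  u_181 = 1;  u_182 = 10;  u_183 = 3
  u_184 = 3;  u_185 = 3;  u_186 = 4;  u_187 = 7;  u_188 = 5;  u_189 = 4
  u_190 = 6;  u_191 = 10;  u_192 = 5;  u_193 = 6;  u_194 = 9;  u_195 = 7
  u_196 = 3;  u_197 = 12;  u_198 = 2;  u_199 = 1;  u_200 = 5;  u_201 = 6
  u_202 = 8;  u_203 = 10;  u_204 = 4;  u_205 = 2;  u_206 = 5;  u_207 = 4
  u_208 = 1;  u_209 = 10;  u_210 = 6;  u_211 = 3;  u_212 = 5;  u_213 = 11
  u_214 = 12;  u_215 = 0;  u_216 = 9;  u_217 = 8;  u_218 = 11;  u_219 = 6
  u_220 = 5;  u_221 = 9;  u_222 = 1;  u_223 = 1;  u_224 = 6;  u_225 = 0
  u_226 = 3;  u_227 = 10;  u_228 = 10;  u_229 = 8;  u_230 = 5;  u_231 = 1
  u_232 = 2;  u_233 = 11;  u_234 = 10;  u_235 = 10;  u_236 = 12;  u_237 = 10
  u_238 = 5;  u_239 = 0;  u_240 = 11;  u_241 = 7;  u_242 = 7;  u_243 = 8
  u_244 = 10;  u_245 = 1;  u_246 = 7;  u_247 = 0;  u_248 = 3;  u_249 = 11
  u_250 = 10;  u_251 = 0;  u_252 = 3;  u_253 = 7;  u_254 = 9;  u_255 = 4
  u_256 = 2;  u_257 = 6;  u_258 = 8;  u_259 = 1;  u_260 = 5;  u_261 = 11
  u_262 = 6;  u_263 = 5;  u_264 = 2;  u_265 = 0;  u_266 = 3;  u_267 = 11
  u_268 = 7;  u_269 = 7;  u_270 = 2;  u_271 = 11;  u_272 = 12;  u_273 = 2
  u_274 = 6;  u_275 = 12;  u_276 = 6;  u_277 = 9;  u_278 = 9;  u_279 = 6
  u_280 = 2;  u_281 = 12;  u_282 = 9;  u_283 = 3;  u_284 = 7;  u_285 = 1
  u_286 = 9;  u_287 = 11;  u_288 = 2;  u_289 = 1;  u_290 = 5;  u_291 = 8
u_292 = 2·8 + 5·5 + 1·1 + 11·2 = 12
u_293 = 2·12 + 5·8 + 1·5 + 11·1 = 2

2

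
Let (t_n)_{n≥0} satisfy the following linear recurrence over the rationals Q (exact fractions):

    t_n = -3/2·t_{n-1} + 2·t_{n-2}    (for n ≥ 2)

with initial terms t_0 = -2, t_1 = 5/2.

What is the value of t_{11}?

32561893/2048

t_2 = -3/2·5/2 + 2·-2 = -31/4
t_3 = -3/2·-31/4 + 2·5/2 = 133/8
t_4 = -3/2·133/8 + 2·-31/4 = -647/16
t_5 = -3/2·-647/16 + 2·133/8 = 3005/32
t_6 = -3/2·3005/32 + 2·-647/16 = -14191/64
t_7 = -3/2·-14191/64 + 2·3005/32 = 66613/128
t_8 = -3/2·66613/128 + 2·-14191/64 = -313367/256
t_9 = -3/2·-313367/256 + 2·66613/128 = 1473005/512
t_10 = -3/2·1473005/512 + 2·-313367/256 = -6925951/1024
t_11 = -3/2·-6925951/1024 + 2·1473005/512 = 32561893/2048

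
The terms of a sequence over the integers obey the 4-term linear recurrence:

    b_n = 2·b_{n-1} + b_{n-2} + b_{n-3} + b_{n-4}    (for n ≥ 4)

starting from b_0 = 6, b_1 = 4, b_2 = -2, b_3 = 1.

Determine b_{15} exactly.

295240

b_4 = 2·1 + 1·-2 + 1·4 + 1·6 = 10
b_5 = 2·10 + 1·1 + 1·-2 + 1·4 = 23
b_6 = 2·23 + 1·10 + 1·1 + 1·-2 = 55
b_7 = 2·55 + 1·23 + 1·10 + 1·1 = 144
b_8 = 2·144 + 1·55 + 1·23 + 1·10 = 376
b_9 = 2·376 + 1·144 + 1·55 + 1·23 = 974
b_10 = 2·974 + 1·376 + 1·144 + 1·55 = 2523
b_11 = 2·2523 + 1·974 + 1·376 + 1·144 = 6540
b_12 = 2·6540 + 1·2523 + 1·974 + 1·376 = 16953
b_13 = 2·16953 + 1·6540 + 1·2523 + 1·974 = 43943
b_14 = 2·43943 + 1·16953 + 1·6540 + 1·2523 = 113902
b_15 = 2·113902 + 1·43943 + 1·16953 + 1·6540 = 295240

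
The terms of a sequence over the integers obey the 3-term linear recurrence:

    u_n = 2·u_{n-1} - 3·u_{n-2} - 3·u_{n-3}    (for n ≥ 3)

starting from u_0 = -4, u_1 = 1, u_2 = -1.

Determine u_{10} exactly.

u_3 = 2·-1 + -3·1 + -3·-4 = 7
u_4 = 2·7 + -3·-1 + -3·1 = 14
u_5 = 2·14 + -3·7 + -3·-1 = 10
u_6 = 2·10 + -3·14 + -3·7 = -43
u_7 = 2·-43 + -3·10 + -3·14 = -158
u_8 = 2·-158 + -3·-43 + -3·10 = -217
u_9 = 2·-217 + -3·-158 + -3·-43 = 169
u_10 = 2·169 + -3·-217 + -3·-158 = 1463

1463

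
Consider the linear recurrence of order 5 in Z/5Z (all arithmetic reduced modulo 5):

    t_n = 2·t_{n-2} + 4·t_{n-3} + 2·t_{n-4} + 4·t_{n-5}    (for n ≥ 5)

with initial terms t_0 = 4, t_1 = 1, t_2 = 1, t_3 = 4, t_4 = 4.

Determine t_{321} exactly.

1

t_5 = 0·4 + 2·4 + 4·1 + 2·1 + 4·4 = 0
t_6 = 0·0 + 2·4 + 4·4 + 2·1 + 4·1 = 0
t_7 = 0·0 + 2·0 + 4·4 + 2·4 + 4·1 = 3
t_8 = 0·3 + 2·0 + 4·0 + 2·4 + 4·4 = 4
t_9 = 0·4 + 2·3 + 4·0 + 2·0 + 4·4 = 2
t_10 = 0·2 + 2·4 + 4·3 + 2·0 + 4·0 = 0
t_11 = 0·0 + 2·2 + 4·4 + 2·3 + 4·0 = 1
t_12 = 0·1 + 2·0 + 4·2 + 2·4 + 4·3 = 3
t_13 = 0·3 + 2·1 + 4·0 + 2·2 + 4·4 = 2
t_14 = 0·2 + 2·3 + 4·1 + 2·0 + 4·2 = 3
t_15 = 0·3 + 2·2 + 4·3 + 2·1 + 4·0 = 3
t_16 = 0·3 + 2·3 + 4·2 + 2·3 + 4·1 = 4
t_17 = 0·4 + 2·3 + 4·3 + 2·2 + 4·3 = 4
t_18 = 0·4 + 2·4 + 4·3 + 2·3 + 4·2 = 4
t_19 = 0·4 + 2·4 + 4·4 + 2·3 + 4·3 = 2
t_20 = 0·2 + 2·4 + 4·4 + 2·4 + 4·3 = 4
t_21 = 0·4 + 2·2 + 4·4 + 2·4 + 4·4 = 4
t_22 = 0·4 + 2·4 + 4·2 + 2·4 + 4·4 = 0
t_23 = 0·0 + 2·4 + 4·4 + 2·2 + 4·4 = 4
t_24 = 0·4 + 2·0 + 4·4 + 2·4 + 4·2 = 2
t_25 = 0·2 + 2·4 + 4·0 + 2·4 + 4·4 = 2
t_26 = 0·2 + 2·2 + 4·4 + 2·0 + 4·4 = 1
t_27 = 0·1 + 2·2 + 4·2 + 2·4 + 4·0 = 0
t_28 = 0·0 + 2·1 + 4·2 + 2·2 + 4·4 = 0
t_29 = 0·0 + 2·0 + 4·1 + 2·2 + 4·2 = 1
t_30 = 0·1 + 2·0 + 4·0 + 2·1 + 4·2 = 0
t_31 = 0·0 + 2·1 + 4·0 + 2·0 + 4·1 = 1
t_32 = 0·1 + 2·0 + 4·1 + 2·0 + 4·0 = 4
t_33 = 0·4 + 2·1 + 4·0 + 2·1 + 4·0 = 4
t_34 = 0·4 + 2·4 + 4·1 + 2·0 + 4·1 = 1
t_35 = 0·1 + 2·4 + 4·4 + 2·1 + 4·0 = 1
t_36 = 0·1 + 2·1 + 4·4 + 2·4 + 4·1 = 0
t_37 = 0·0 + 2·1 + 4·1 + 2·4 + 4·4 = 0
t_38 = 0·0 + 2·0 + 4·1 + 2·1 + 4·4 = 2
t_39 = 0·2 + 2·0 + 4·0 + 2·1 + 4·1 = 1
t_40 = 0·1 + 2·2 + 4·0 + 2·0 + 4·1 = 3
t_41 = 0·3 + 2·1 + 4·2 + 2·0 + 4·0 = 0
t_42 = 0·0 + 2·3 + 4·1 + 2·2 + 4·0 = 4
t_43 = 0·4 + 2·0 + 4·3 + 2·1 + 4·2 = 2
t_44 = 0·2 + 2·4 + 4·0 + 2·3 + 4·1 = 3
t_45 = 0·3 + 2·2 + 4·4 + 2·0 + 4·3 = 2
t_46 = 0·2 + 2·3 + 4·2 + 2·4 + 4·0 = 2
t_47 = 0·2 + 2·2 + 4·3 + 2·2 + 4·4 = 1
t_48 = 0·1 + 2·2 + 4·2 + 2·3 + 4·2 = 1
t_49 = 0·1 + 2·1 + 4·2 + 2·2 + 4·3 = 1
t_50 = 0·1 + 2·1 + 4·1 + 2·2 + 4·2 = 3
t_51 = 0·3 + 2·1 + 4·1 + 2·1 + 4·2 = 1
t_52 = 0·1 + 2·3 + 4·1 + 2·1 + 4·1 = 1
t_53 = 0·1 + 2·1 + 4·3 + 2·1 + 4·1 = 0
t_54 = 0·0 + 2·1 + 4·1 + 2·3 + 4·1 = 1
t_55 = 0·1 + 2·0 + 4·1 + 2·1 + 4·3 = 3
t_56 = 0·3 + 2·1 + 4·0 + 2·1 + 4·1 = 3
t_57 = 0·3 + 2·3 + 4·1 + 2·0 + 4·1 = 4
t_58 = 0·4 + 2·3 + 4·3 + 2·1 + 4·0 = 0
t_59 = 0·0 + 2·4 + 4·3 + 2·3 + 4·1 = 0
t_60 = 0·0 + 2·0 + 4·4 + 2·3 + 4·3 = 4
t_61 = 0·4 + 2·0 + 4·0 + 2·4 + 4·3 = 0
t_62 = 0·0 + 2·4 + 4·0 + 2·0 + 4·4 = 4
t_63 = 0·4 + 2·0 + 4·4 + 2·0 + 4·0 = 1
t_64 = 0·1 + 2·4 + 4·0 + 2·4 + 4·0 = 1
t_65 = 0·1 + 2·1 + 4·4 + 2·0 + 4·4 = 4
t_66 = 0·4 + 2·1 + 4·1 + 2·4 + 4·0 = 4
(t_62, t_63, t_64, t_65, t_66) = (4, 1, 1, 4, 4) = (t_0, t_1, t_2, t_3, t_4), so the sequence has period 62.
321 ≡ 11 (mod 62), hence t_321 = t_11 = 1.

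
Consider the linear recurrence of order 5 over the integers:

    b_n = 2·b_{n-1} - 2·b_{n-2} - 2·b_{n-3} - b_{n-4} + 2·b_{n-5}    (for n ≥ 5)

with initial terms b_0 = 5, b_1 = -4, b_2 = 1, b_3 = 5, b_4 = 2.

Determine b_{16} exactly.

-9136

b_5 = 2·2 + -2·5 + -2·1 + -1·-4 + 2·5 = 6
b_6 = 2·6 + -2·2 + -2·5 + -1·1 + 2·-4 = -11
b_7 = 2·-11 + -2·6 + -2·2 + -1·5 + 2·1 = -41
b_8 = 2·-41 + -2·-11 + -2·6 + -1·2 + 2·5 = -64
b_9 = 2·-64 + -2·-41 + -2·-11 + -1·6 + 2·2 = -26
b_10 = 2·-26 + -2·-64 + -2·-41 + -1·-11 + 2·6 = 181
b_11 = 2·181 + -2·-26 + -2·-64 + -1·-41 + 2·-11 = 561
b_12 = 2·561 + -2·181 + -2·-26 + -1·-64 + 2·-41 = 794
b_13 = 2·794 + -2·561 + -2·181 + -1·-26 + 2·-64 = 2
b_14 = 2·2 + -2·794 + -2·561 + -1·181 + 2·-26 = -2939
b_15 = 2·-2939 + -2·2 + -2·794 + -1·561 + 2·181 = -7669
b_16 = 2·-7669 + -2·-2939 + -2·2 + -1·794 + 2·561 = -9136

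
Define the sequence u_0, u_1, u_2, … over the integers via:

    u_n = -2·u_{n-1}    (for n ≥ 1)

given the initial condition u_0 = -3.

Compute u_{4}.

-48

u_1 = -2·-3 = 6
u_2 = -2·6 = -12
u_3 = -2·-12 = 24
u_4 = -2·24 = -48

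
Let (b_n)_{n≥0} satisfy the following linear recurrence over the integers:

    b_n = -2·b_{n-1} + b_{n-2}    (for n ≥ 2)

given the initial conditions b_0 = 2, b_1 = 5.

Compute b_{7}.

b_2 = -2·5 + 1·2 = -8
b_3 = -2·-8 + 1·5 = 21
b_4 = -2·21 + 1·-8 = -50
b_5 = -2·-50 + 1·21 = 121
b_6 = -2·121 + 1·-50 = -292
b_7 = -2·-292 + 1·121 = 705

705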